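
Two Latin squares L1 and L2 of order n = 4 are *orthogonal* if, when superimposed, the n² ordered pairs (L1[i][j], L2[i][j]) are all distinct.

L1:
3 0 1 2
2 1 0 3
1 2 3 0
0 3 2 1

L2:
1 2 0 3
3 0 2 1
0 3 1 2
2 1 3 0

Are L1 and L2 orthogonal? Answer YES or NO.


Form the n² = 16 superimposed pairs (L1[i][j], L2[i][j]), row by row (rows and columns indexed from 0):
row 0: (3,1) (0,2) (1,0) (2,3)
row 1: (2,3) (1,0) (0,2) (3,1)
row 2: (1,0) (2,3) (3,1) (0,2)
row 3: (0,2) (3,1) (2,3) (1,0)
Orthogonality requires all 16 pairs distinct.
But the pair (2,3) repeats: cell (0,3) has L1 = 2, L2 = 3, and cell (1,0) has L1 = 2, L2 = 3.
A repeated pair means some other pair never occurs (only 4 distinct pairs out of 16), so the squares are not orthogonal.
Conclusion: NO.

NO


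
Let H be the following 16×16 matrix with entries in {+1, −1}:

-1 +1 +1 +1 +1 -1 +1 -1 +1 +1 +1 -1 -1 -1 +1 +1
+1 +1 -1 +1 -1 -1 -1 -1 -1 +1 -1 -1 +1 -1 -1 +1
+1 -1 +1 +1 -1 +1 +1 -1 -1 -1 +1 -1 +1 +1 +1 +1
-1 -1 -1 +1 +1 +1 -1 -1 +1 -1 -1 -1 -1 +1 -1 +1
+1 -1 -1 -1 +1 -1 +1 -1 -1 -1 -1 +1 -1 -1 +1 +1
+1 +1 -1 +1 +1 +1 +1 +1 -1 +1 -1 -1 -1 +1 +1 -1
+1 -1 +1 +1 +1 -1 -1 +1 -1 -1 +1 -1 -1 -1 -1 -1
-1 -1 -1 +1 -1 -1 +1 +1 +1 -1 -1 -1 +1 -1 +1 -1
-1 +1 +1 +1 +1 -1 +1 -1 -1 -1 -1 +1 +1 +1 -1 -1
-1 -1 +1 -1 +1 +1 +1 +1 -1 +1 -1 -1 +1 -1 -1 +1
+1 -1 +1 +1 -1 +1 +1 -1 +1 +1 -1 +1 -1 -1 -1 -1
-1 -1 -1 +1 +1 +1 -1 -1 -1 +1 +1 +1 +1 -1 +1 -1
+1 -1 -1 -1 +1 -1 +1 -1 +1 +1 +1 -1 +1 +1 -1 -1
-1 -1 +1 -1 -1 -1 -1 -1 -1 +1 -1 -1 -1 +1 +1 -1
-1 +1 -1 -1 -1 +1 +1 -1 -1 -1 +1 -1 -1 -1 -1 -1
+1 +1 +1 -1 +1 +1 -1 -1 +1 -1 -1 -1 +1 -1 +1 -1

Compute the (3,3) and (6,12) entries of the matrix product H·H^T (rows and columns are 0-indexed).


Row 3 of H: [-1, -1, -1, 1, 1, 1, -1, -1, 1, -1, -1, -1, -1, 1, -1, 1].
Row 6 of H: [1, -1, 1, 1, 1, -1, -1, 1, -1, -1, 1, -1, -1, -1, -1, -1].
Row 12 of H: [1, -1, -1, -1, 1, -1, 1, -1, 1, 1, 1, -1, 1, 1, -1, -1].
(H·H^T)[3][3] = Σ_j H[3][j]·H[3][j] = (-1)² + (-1)² + (-1)² + (1)² + (1)² + (1)² + (-1)² + (-1)² + (1)² + (-1)² + (-1)² + (-1)² + (-1)² + (1)² + (-1)² + (1)² = 1 + 1 + 1 + 1 + 1 + 1 + 1 + 1 + 1 + 1 + 1 + 1 + 1 + 1 + 1 + 1 = 16.
(H·H^T)[6][12] = Σ_j H[6][j]·H[12][j] = (1)·(1) + (-1)·(-1) + (1)·(-1) + (1)·(-1) + (1)·(1) + (-1)·(-1) + (-1)·(1) + (1)·(-1) + (-1)·(1) + (-1)·(1) + (1)·(1) + (-1)·(-1) + (-1)·(1) + (-1)·(1) + (-1)·(-1) + (-1)·(-1) = 1 + 1 + -1 + -1 + 1 + 1 + -1 + -1 + -1 + -1 + 1 + 1 + -1 + -1 + 1 + 1 = 0.
So rows 6 and 12 are orthogonal; the diagonal entry equals n = 16.

(3,3) entry = 16; (6,12) entry = 0.


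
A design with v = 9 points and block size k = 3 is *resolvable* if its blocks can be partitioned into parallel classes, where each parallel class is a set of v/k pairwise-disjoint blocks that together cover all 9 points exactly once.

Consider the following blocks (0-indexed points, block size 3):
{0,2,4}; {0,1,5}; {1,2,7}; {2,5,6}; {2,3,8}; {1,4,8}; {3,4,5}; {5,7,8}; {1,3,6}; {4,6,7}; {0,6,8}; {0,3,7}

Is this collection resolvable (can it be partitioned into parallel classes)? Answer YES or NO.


v = 9, block size k = 3, number of blocks = 12.
For resolvability, blocks must partition into parallel classes of size v/k = 3.
Total blocks must therefore be a multiple of 3: 12 = 3·4 + 0 ⇒ divisible ✓.
Greedy packing gives 4 candidate class(es). Each should be a full parallel class (size 3, covers all 9 points).
  Class 1 (3 blocks): {0,2,4}; {5,7,8}; {1,3,6}. Points covered: [0, 1, 2, 3, 4, 5, 6, 7, 8].
  Class 2 (3 blocks): {0,1,5}; {2,3,8}; {4,6,7}. Points covered: [0, 1, 2, 3, 4, 5, 6, 7, 8].
  Class 3 (3 blocks): {1,2,7}; {3,4,5}; {0,6,8}. Points covered: [0, 1, 2, 3, 4, 5, 6, 7, 8].
  Class 4 (3 blocks): {2,5,6}; {1,4,8}; {0,3,7}. Points covered: [0, 1, 2, 3, 4, 5, 6, 7, 8].
All classes full (size 3)? YES. All classes cover every point? YES.
Resolvable? YES.

YES


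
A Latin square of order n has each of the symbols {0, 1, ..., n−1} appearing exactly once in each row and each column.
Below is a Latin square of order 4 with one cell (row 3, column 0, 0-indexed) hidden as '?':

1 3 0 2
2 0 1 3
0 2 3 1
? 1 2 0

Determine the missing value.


Row 3 contains symbols [0, 1, 2] — missing [3].
Column 0 contains symbols [0, 1, 2] — missing [3].
The missing symbol must appear in both missing sets; intersection = [3].
Therefore the hidden value is 3.

Missing value = 3.


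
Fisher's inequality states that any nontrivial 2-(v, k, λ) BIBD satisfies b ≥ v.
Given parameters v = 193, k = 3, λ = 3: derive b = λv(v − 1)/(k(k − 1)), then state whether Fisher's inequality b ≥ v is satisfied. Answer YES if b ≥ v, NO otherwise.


r = λ(v − 1)/(k − 1) = 3·192/2 = 288.
b = vr/k = 193·288/3 = 18528.
Fisher's inequality: b ≥ v ⇔ 18528 ≥ 193? YES.

YES


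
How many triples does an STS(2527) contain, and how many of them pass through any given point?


An STS(v) is a 2-(v, 3, 1) BIBD: block size k = 3, λ = 1.
Replication: r(k − 1) = λ(v − 1) ⇒ r·2 = 2527 − 1 = 2526 ⇒ r = 1263.
Block count: bk = vr ⇒ b·3 = 2527·1263 = 3191601 ⇒ b = 1063867.
(Check via b = v(v − 1)/6 = 2527·2526/6 = 6383202/6 = 1063867.)

r = 1263, b = 1063867.


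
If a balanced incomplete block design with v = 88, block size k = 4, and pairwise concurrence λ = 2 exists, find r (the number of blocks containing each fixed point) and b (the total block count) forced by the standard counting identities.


Any 2-(v, k, λ) BIBD satisfies two necessary conditions:
  (i)  Each point sits in r blocks, and counting incidences through any fixed point gives r(k − 1) = λ(v − 1), so r = λ(v − 1)/(k − 1).
  (ii) Total incidences bk = vr, so b = vr/k.
Step 1: r = λ(v − 1)/(k − 1) = 2·(88 − 1)/(4 − 1) = 2·87/3 = 174/3 = 58.
Step 2: b = vr/k = 88·58/4 = 5104/4 = 1276.
Check integrality: r = 58 ∈ Z ✓, b = 1276 ∈ Z ✓.
(These identities are necessary conditions: they determine r and b for any design with these parameters, but do not by themselves prove that one exists.)

r = 58, b = 1276.


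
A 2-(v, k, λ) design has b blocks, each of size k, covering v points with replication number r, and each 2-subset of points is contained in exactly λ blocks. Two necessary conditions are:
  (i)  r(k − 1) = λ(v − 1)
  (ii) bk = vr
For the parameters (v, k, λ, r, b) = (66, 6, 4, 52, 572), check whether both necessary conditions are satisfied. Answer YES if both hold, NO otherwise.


Condition (i): r(k − 1) = 52·5 = 260; λ(v − 1) = 4·65 = 260. Match? YES.
Condition (ii): bk = 572·6 = 3432; vr = 66·52 = 3432. Match? YES.
Both conditions hold? YES.

YES


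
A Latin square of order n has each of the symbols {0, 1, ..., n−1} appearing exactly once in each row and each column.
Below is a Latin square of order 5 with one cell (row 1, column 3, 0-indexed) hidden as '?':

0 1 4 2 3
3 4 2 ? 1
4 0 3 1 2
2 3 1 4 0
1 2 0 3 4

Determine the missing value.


Row 1 contains symbols [1, 2, 3, 4] — missing [0].
Column 3 contains symbols [1, 2, 3, 4] — missing [0].
The missing symbol must appear in both missing sets; intersection = [0].
Therefore the hidden value is 0.

Missing value = 0.


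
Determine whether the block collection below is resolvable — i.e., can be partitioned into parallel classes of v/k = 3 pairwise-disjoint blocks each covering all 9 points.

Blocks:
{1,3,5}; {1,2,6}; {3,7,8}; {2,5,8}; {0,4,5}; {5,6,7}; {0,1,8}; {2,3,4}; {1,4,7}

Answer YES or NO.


v = 9, block size k = 3, number of blocks = 9.
For resolvability, blocks must partition into parallel classes of size v/k = 3.
Total blocks must therefore be a multiple of 3: 9 = 3·3 + 0 ⇒ divisible ✓.
Consider block {1,3,5}. It intersects every other block in the collection, so no parallel class of size 3 can contain it.
Since every block must belong to some parallel class in a resolution, the collection cannot be partitioned into parallel classes.
Resolvable? NO.

NO


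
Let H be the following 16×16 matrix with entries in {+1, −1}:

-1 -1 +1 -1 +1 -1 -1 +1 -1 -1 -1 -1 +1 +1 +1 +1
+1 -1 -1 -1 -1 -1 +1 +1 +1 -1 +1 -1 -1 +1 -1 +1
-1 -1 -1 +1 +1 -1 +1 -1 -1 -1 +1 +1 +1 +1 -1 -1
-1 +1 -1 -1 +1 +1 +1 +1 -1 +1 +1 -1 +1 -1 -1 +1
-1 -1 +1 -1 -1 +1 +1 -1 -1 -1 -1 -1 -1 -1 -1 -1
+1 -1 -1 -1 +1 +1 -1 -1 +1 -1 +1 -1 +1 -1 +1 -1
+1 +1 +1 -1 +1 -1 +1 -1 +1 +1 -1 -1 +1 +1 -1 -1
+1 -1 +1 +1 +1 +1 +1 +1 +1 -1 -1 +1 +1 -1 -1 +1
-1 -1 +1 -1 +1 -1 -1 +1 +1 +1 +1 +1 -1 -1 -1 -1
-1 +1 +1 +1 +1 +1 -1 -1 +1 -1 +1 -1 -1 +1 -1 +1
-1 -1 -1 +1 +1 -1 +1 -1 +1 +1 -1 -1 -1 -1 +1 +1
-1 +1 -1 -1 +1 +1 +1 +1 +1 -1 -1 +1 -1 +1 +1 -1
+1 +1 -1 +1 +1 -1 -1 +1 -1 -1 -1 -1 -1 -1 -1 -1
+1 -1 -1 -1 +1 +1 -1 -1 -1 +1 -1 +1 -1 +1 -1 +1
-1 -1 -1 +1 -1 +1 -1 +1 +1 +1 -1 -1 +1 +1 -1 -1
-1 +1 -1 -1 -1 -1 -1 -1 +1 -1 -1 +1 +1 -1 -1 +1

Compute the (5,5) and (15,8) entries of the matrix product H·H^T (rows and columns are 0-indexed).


Row 5 of H: [1, -1, -1, -1, 1, 1, -1, -1, 1, -1, 1, -1, 1, -1, 1, -1].
Row 8 of H: [-1, -1, 1, -1, 1, -1, -1, 1, 1, 1, 1, 1, -1, -1, -1, -1].
Row 15 of H: [-1, 1, -1, -1, -1, -1, -1, -1, 1, -1, -1, 1, 1, -1, -1, 1].
(H·H^T)[5][5] = Σ_j H[5][j]·H[5][j] = (1)² + (-1)² + (-1)² + (-1)² + (1)² + (1)² + (-1)² + (-1)² + (1)² + (-1)² + (1)² + (-1)² + (1)² + (-1)² + (1)² + (-1)² = 1 + 1 + 1 + 1 + 1 + 1 + 1 + 1 + 1 + 1 + 1 + 1 + 1 + 1 + 1 + 1 = 16.
(H·H^T)[15][8] = Σ_j H[15][j]·H[8][j] = (-1)·(-1) + (1)·(-1) + (-1)·(1) + (-1)·(-1) + (-1)·(1) + (-1)·(-1) + (-1)·(-1) + (-1)·(1) + (1)·(1) + (-1)·(1) + (-1)·(1) + (1)·(1) + (1)·(-1) + (-1)·(-1) + (-1)·(-1) + (1)·(-1) = 1 + -1 + -1 + 1 + -1 + 1 + 1 + -1 + 1 + -1 + -1 + 1 + -1 + 1 + 1 + -1 = 0.
So rows 15 and 8 are orthogonal; the diagonal entry equals n = 16.

(5,5) entry = 16; (15,8) entry = 0.


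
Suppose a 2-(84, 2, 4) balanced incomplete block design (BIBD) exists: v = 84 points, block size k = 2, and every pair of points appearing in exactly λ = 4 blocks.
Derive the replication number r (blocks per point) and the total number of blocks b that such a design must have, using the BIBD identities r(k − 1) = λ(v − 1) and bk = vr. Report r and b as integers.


Any 2-(v, k, λ) BIBD satisfies two necessary conditions:
  (i)  Each point sits in r blocks, and counting incidences through any fixed point gives r(k − 1) = λ(v − 1), so r = λ(v − 1)/(k − 1).
  (ii) Total incidences bk = vr, so b = vr/k.
Step 1: r = λ(v − 1)/(k − 1) = 4·(84 − 1)/(2 − 1) = 4·83/1 = 332/1 = 332.
Step 2: b = vr/k = 84·332/2 = 27888/2 = 13944.
Check integrality: r = 332 ∈ Z ✓, b = 13944 ∈ Z ✓.
(These identities are necessary conditions: they determine r and b for any design with these parameters, but do not by themselves prove that one exists.)

r = 332, b = 13944.


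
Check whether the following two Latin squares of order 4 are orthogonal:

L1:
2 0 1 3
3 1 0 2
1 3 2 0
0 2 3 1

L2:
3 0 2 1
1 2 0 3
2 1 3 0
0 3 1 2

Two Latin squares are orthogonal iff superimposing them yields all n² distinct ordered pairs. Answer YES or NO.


Form the n² = 16 superimposed pairs (L1[i][j], L2[i][j]), row by row (rows and columns indexed from 0):
row 0: (2,3) (0,0) (1,2) (3,1)
row 1: (3,1) (1,2) (0,0) (2,3)
row 2: (1,2) (3,1) (2,3) (0,0)
row 3: (0,0) (2,3) (3,1) (1,2)
Orthogonality requires all 16 pairs distinct.
But the pair (3,1) repeats: cell (0,3) has L1 = 3, L2 = 1, and cell (1,0) has L1 = 3, L2 = 1.
A repeated pair means some other pair never occurs (only 4 distinct pairs out of 16), so the squares are not orthogonal.
Conclusion: NO.

NO


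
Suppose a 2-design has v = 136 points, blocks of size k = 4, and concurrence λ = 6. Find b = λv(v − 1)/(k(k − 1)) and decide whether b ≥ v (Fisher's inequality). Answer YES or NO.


r = λ(v − 1)/(k − 1) = 6·135/3 = 270.
b = vr/k = 136·270/4 = 9180.
Fisher's inequality: b ≥ v ⇔ 9180 ≥ 136? YES.

YES


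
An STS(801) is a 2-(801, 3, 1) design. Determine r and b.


An STS(v) is a 2-(v, 3, 1) BIBD: block size k = 3, λ = 1.
Replication: r(k − 1) = λ(v − 1) ⇒ r·2 = 801 − 1 = 800 ⇒ r = 400.
Block count: b = v(v − 1)/6 = 801·800/6 = 640800/6 = 106800.

r = 400, b = 106800.


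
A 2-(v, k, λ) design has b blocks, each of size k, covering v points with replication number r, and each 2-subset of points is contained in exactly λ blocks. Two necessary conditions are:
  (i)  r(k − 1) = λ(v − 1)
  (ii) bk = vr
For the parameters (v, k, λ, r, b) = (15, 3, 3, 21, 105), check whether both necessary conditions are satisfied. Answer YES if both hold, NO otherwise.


Condition (i): r(k − 1) = 21·2 = 42; λ(v − 1) = 3·14 = 42. Match? YES.
Condition (ii): bk = 105·3 = 315; vr = 15·21 = 315. Match? YES.
Both conditions hold? YES.

YES


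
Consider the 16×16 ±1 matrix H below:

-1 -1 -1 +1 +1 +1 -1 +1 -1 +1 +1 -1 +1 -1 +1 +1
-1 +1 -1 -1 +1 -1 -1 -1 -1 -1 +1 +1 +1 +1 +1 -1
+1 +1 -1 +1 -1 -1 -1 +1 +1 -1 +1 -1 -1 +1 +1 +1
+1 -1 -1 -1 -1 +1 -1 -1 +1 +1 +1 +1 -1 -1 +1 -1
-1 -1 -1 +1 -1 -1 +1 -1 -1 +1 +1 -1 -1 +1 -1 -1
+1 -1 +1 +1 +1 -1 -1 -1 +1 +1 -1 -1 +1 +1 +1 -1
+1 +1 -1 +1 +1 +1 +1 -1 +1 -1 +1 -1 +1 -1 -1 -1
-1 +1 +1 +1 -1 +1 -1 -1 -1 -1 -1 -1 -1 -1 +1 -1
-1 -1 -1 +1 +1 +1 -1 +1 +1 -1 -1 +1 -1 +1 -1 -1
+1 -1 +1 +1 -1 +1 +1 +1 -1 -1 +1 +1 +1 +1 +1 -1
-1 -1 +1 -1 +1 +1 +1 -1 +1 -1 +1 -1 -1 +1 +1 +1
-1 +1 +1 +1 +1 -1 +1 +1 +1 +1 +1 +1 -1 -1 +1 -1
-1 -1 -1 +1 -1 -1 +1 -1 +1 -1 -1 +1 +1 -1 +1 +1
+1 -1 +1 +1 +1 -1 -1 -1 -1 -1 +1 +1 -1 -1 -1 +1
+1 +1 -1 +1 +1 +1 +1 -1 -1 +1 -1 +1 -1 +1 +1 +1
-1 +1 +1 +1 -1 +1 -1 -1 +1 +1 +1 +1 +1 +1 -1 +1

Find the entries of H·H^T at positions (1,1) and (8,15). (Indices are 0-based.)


Row 1 of H: [-1, 1, -1, -1, 1, -1, -1, -1, -1, -1, 1, 1, 1, 1, 1, -1].
Row 8 of H: [-1, -1, -1, 1, 1, 1, -1, 1, 1, -1, -1, 1, -1, 1, -1, -1].
Row 15 of H: [-1, 1, 1, 1, -1, 1, -1, -1, 1, 1, 1, 1, 1, 1, -1, 1].
(H·H^T)[1][1] = Σ_j H[1][j]·H[1][j] = (-1)² + (1)² + (-1)² + (-1)² + (1)² + (-1)² + (-1)² + (-1)² + (-1)² + (-1)² + (1)² + (1)² + (1)² + (1)² + (1)² + (-1)² = 1 + 1 + 1 + 1 + 1 + 1 + 1 + 1 + 1 + 1 + 1 + 1 + 1 + 1 + 1 + 1 = 16.
(H·H^T)[8][15] = Σ_j H[8][j]·H[15][j] = (-1)·(-1) + (-1)·(1) + (-1)·(1) + (1)·(1) + (1)·(-1) + (1)·(1) + (-1)·(-1) + (1)·(-1) + (1)·(1) + (-1)·(1) + (-1)·(1) + (1)·(1) + (-1)·(1) + (1)·(1) + (-1)·(-1) + (-1)·(1) = 1 + -1 + -1 + 1 + -1 + 1 + 1 + -1 + 1 + -1 + -1 + 1 + -1 + 1 + 1 + -1 = 0.
So rows 8 and 15 are orthogonal; the diagonal entry equals n = 16.

(1,1) entry = 16; (8,15) entry = 0.


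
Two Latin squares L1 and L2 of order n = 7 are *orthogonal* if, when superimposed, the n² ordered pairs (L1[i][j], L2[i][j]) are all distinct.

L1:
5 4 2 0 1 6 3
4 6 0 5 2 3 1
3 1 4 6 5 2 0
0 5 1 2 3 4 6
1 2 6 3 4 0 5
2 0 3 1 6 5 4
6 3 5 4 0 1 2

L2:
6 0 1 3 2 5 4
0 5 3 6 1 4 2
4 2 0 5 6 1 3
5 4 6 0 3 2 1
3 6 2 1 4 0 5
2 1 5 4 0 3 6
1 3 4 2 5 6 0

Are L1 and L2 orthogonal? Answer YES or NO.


Form the n² = 49 superimposed pairs (L1[i][j], L2[i][j]), row by row (rows and columns indexed from 0):
row 0: (5,6) (4,0) (2,1) (0,3) (1,2) (6,5) (3,4)
row 1: (4,0) (6,5) (0,3) (5,6) (2,1) (3,4) (1,2)
row 2: (3,4) (1,2) (4,0) (6,5) (5,6) (2,1) (0,3)
row 3: (0,5) (5,4) (1,6) (2,0) (3,3) (4,2) (6,1)
row 4: (1,3) (2,6) (6,2) (3,1) (4,4) (0,0) (5,5)
row 5: (2,2) (0,1) (3,5) (1,4) (6,0) (5,3) (4,6)
row 6: (6,1) (3,3) (5,4) (4,2) (0,5) (1,6) (2,0)
Orthogonality requires all 49 pairs distinct.
But the pair (4,0) repeats: cell (0,1) has L1 = 4, L2 = 0, and cell (1,0) has L1 = 4, L2 = 0.
A repeated pair means some other pair never occurs (only 28 distinct pairs out of 49), so the squares are not orthogonal.
Conclusion: NO.

NO


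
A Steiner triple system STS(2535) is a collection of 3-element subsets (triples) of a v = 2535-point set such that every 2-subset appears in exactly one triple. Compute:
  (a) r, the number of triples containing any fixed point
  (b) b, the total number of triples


An STS(v) is a 2-(v, 3, 1) BIBD: block size k = 3, λ = 1.
Replication: r(k − 1) = λ(v − 1) ⇒ r·2 = 2535 − 1 = 2534 ⇒ r = 1267.
Block count: bk = vr ⇒ b·3 = 2535·1267 = 3211845 ⇒ b = 1070615.

r = 1267, b = 1070615.


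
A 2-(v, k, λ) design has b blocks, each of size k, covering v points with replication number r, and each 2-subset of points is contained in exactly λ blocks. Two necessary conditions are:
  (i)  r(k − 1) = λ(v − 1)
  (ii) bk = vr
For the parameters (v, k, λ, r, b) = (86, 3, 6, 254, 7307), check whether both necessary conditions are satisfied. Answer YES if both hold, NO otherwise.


Condition (i): r(k − 1) = 254·2 = 508; λ(v − 1) = 6·85 = 510. Match? NO.
Condition (ii): bk = 7307·3 = 21921; vr = 86·254 = 21844. Match? NO.
Both conditions hold? NO.

NO


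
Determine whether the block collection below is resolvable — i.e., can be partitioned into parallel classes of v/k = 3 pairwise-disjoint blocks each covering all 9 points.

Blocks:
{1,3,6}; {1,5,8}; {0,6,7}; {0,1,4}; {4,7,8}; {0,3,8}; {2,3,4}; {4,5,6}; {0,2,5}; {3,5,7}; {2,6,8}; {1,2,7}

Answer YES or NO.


v = 9, block size k = 3, number of blocks = 12.
For resolvability, blocks must partition into parallel classes of size v/k = 3.
Total blocks must therefore be a multiple of 3: 12 = 3·4 + 0 ⇒ divisible ✓.
Greedy packing gives 4 candidate class(es). Each should be a full parallel class (size 3, covers all 9 points).
  Class 1 (3 blocks): {1,3,6}; {4,7,8}; {0,2,5}. Points covered: [0, 1, 2, 3, 4, 5, 6, 7, 8].
  Class 2 (3 blocks): {1,5,8}; {0,6,7}; {2,3,4}. Points covered: [0, 1, 2, 3, 4, 5, 6, 7, 8].
  Class 3 (3 blocks): {0,1,4}; {3,5,7}; {2,6,8}. Points covered: [0, 1, 2, 3, 4, 5, 6, 7, 8].
  Class 4 (3 blocks): {0,3,8}; {4,5,6}; {1,2,7}. Points covered: [0, 1, 2, 3, 4, 5, 6, 7, 8].
All classes full (size 3)? YES. All classes cover every point? YES.
Resolvable? YES.

YES


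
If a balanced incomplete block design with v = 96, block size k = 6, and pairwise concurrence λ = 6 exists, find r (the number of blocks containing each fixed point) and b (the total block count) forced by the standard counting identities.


Any 2-(v, k, λ) BIBD satisfies two necessary conditions:
  (i)  Each point sits in r blocks, and counting incidences through any fixed point gives r(k − 1) = λ(v − 1), so r = λ(v − 1)/(k − 1).
  (ii) Total incidences bk = vr, so b = vr/k.
Step 1: r = λ(v − 1)/(k − 1) = 6·(96 − 1)/(6 − 1) = 6·95/5 = 570/5 = 114.
Step 2: b = vr/k = 96·114/6 = 10944/6 = 1824.
Check integrality: r = 114 ∈ Z ✓, b = 1824 ∈ Z ✓.
(These identities are necessary conditions: they determine r and b for any design with these parameters, but do not by themselves prove that one exists.)

r = 114, b = 1824.


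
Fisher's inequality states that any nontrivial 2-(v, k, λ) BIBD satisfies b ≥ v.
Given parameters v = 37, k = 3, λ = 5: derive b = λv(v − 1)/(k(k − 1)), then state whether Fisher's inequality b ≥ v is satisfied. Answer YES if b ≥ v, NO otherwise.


r = λ(v − 1)/(k − 1) = 5·36/2 = 90.
b = vr/k = 37·90/3 = 1110.
Fisher's inequality: b ≥ v ⇔ 1110 ≥ 37? YES.

YES


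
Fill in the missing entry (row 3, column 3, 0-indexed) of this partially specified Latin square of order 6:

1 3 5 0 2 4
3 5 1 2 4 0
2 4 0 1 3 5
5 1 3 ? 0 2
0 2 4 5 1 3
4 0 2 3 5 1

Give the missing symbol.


Row 3 contains symbols [0, 1, 2, 3, 5] — missing [4].
Column 3 contains symbols [0, 1, 2, 3, 5] — missing [4].
The missing symbol must appear in both missing sets; intersection = [4].
Therefore the hidden value is 4.

Missing value = 4.


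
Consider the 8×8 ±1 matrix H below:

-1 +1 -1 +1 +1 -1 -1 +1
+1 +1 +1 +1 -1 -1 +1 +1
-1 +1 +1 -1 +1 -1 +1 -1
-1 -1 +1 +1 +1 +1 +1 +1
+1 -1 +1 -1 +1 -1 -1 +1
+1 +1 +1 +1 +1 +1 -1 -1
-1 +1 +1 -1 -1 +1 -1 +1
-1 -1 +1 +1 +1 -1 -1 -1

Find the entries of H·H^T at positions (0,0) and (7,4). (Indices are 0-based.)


Row 0 of H: [-1, 1, -1, 1, 1, -1, -1, 1].
Row 4 of H: [1, -1, 1, -1, 1, -1, -1, 1].
Row 7 of H: [-1, -1, 1, 1, 1, -1, -1, -1].
(H·H^T)[0][0] = Σ_j H[0][j]·H[0][j] = (-1)² + (1)² + (-1)² + (1)² + (1)² + (-1)² + (-1)² + (1)² = 1 + 1 + 1 + 1 + 1 + 1 + 1 + 1 = 8.
(H·H^T)[7][4] = Σ_j H[7][j]·H[4][j] = (-1)·(1) + (-1)·(-1) + (1)·(1) + (1)·(-1) + (1)·(1) + (-1)·(-1) + (-1)·(-1) + (-1)·(1) = -1 + 1 + 1 + -1 + 1 + 1 + 1 + -1 = 2.
Rows 7 and 4 are not orthogonal (dot product = 2 ≠ 0), so H is not a Hadamard matrix.

(0,0) entry = 8; (7,4) entry = 2.


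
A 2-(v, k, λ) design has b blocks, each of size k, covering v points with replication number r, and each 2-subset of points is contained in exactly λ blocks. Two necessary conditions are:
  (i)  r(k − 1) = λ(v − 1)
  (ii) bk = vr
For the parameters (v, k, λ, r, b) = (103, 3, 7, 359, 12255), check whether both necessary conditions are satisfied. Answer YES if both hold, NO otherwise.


Condition (i): r(k − 1) = 359·2 = 718; λ(v − 1) = 7·102 = 714. Match? NO.
Condition (ii): bk = 12255·3 = 36765; vr = 103·359 = 36977. Match? NO.
Both conditions hold? NO.

NO


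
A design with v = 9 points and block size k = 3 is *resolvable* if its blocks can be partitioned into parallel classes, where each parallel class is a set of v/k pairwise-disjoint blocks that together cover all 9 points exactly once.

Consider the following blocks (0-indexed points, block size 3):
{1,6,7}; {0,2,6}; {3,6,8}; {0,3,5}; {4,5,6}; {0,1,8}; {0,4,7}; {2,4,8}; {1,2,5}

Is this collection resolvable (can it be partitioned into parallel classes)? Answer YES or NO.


v = 9, block size k = 3, number of blocks = 9.
For resolvability, blocks must partition into parallel classes of size v/k = 3.
Total blocks must therefore be a multiple of 3: 9 = 3·3 + 0 ⇒ divisible ✓.
Consider block {0,2,6}. It intersects every other block in the collection, so no parallel class of size 3 can contain it.
Since every block must belong to some parallel class in a resolution, the collection cannot be partitioned into parallel classes.
Resolvable? NO.

NO


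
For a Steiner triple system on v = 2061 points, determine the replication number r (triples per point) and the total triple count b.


An STS(v) is a 2-(v, 3, 1) BIBD: block size k = 3, λ = 1.
Replication: r(k − 1) = λ(v − 1) ⇒ r·2 = 2061 − 1 = 2060 ⇒ r = 1030.
Block count: bk = vr ⇒ b·3 = 2061·1030 = 2122830 ⇒ b = 707610.
(Check via b = v(v − 1)/6 = 2061·2060/6 = 4245660/6 = 707610.)

r = 1030, b = 707610.


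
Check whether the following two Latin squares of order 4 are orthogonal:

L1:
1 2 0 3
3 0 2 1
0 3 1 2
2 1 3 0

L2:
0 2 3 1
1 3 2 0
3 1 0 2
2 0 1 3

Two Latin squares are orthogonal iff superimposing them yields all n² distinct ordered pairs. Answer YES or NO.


Form the n² = 16 superimposed pairs (L1[i][j], L2[i][j]), row by row (rows and columns indexed from 0):
row 0: (1,0) (2,2) (0,3) (3,1)
row 1: (3,1) (0,3) (2,2) (1,0)
row 2: (0,3) (3,1) (1,0) (2,2)
row 3: (2,2) (1,0) (3,1) (0,3)
Orthogonality requires all 16 pairs distinct.
But the pair (3,1) repeats: cell (0,3) has L1 = 3, L2 = 1, and cell (1,0) has L1 = 3, L2 = 1.
A repeated pair means some other pair never occurs (only 4 distinct pairs out of 16), so the squares are not orthogonal.
Conclusion: NO.

NO


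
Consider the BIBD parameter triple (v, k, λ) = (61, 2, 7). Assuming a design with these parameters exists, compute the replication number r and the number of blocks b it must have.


Any 2-(v, k, λ) BIBD satisfies two necessary conditions:
  (i)  Each point sits in r blocks, and counting incidences through any fixed point gives r(k − 1) = λ(v − 1), so r = λ(v − 1)/(k − 1).
  (ii) Total incidences bk = vr, so b = vr/k.
Step 1: r = λ(v − 1)/(k − 1) = 7·(61 − 1)/(2 − 1) = 7·60/1 = 420/1 = 420.
Step 2: b = vr/k = 61·420/2 = 25620/2 = 12810.
Check integrality: r = 420 ∈ Z ✓, b = 12810 ∈ Z ✓.
(These identities are necessary conditions: they determine r and b for any design with these parameters, but do not by themselves prove that one exists.)

r = 420, b = 12810.


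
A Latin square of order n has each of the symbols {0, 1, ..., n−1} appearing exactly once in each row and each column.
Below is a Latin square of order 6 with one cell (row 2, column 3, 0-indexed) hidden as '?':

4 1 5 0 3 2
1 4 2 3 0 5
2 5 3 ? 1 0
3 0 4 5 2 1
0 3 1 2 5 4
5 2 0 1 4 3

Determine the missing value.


Row 2 contains symbols [0, 1, 2, 3, 5] — missing [4].
Column 3 contains symbols [0, 1, 2, 3, 5] — missing [4].
The missing symbol must appear in both missing sets; intersection = [4].
Therefore the hidden value is 4.

Missing value = 4.


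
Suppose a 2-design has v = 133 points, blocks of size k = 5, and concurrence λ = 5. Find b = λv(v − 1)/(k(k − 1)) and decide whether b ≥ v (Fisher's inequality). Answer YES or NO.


r = λ(v − 1)/(k − 1) = 5·132/4 = 165.
b = vr/k = 133·165/5 = 4389.
Fisher's inequality: b ≥ v ⇔ 4389 ≥ 133? YES.

YES


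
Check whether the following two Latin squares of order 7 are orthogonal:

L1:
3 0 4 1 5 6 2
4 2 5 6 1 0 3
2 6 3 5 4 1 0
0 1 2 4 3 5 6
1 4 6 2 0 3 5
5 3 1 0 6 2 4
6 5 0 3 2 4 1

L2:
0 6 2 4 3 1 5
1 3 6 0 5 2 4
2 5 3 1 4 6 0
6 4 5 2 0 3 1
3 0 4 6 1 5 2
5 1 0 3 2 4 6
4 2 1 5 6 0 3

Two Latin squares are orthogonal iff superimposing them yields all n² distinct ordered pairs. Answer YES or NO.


Form the n² = 49 superimposed pairs (L1[i][j], L2[i][j]), row by row (rows and columns indexed from 0):
row 0: (3,0) (0,6) (4,2) (1,4) (5,3) (6,1) (2,5)
row 1: (4,1) (2,3) (5,6) (6,0) (1,5) (0,2) (3,4)
row 2: (2,2) (6,5) (3,3) (5,1) (4,4) (1,6) (0,0)
row 3: (0,6) (1,4) (2,5) (4,2) (3,0) (5,3) (6,1)
row 4: (1,3) (4,0) (6,4) (2,6) (0,1) (3,5) (5,2)
row 5: (5,5) (3,1) (1,0) (0,3) (6,2) (2,4) (4,6)
row 6: (6,4) (5,2) (0,1) (3,5) (2,6) (4,0) (1,3)
Orthogonality requires all 49 pairs distinct.
But the pair (0,6) repeats: cell (0,1) has L1 = 0, L2 = 6, and cell (3,0) has L1 = 0, L2 = 6.
A repeated pair means some other pair never occurs (only 35 distinct pairs out of 49), so the squares are not orthogonal.
Conclusion: NO.

NO


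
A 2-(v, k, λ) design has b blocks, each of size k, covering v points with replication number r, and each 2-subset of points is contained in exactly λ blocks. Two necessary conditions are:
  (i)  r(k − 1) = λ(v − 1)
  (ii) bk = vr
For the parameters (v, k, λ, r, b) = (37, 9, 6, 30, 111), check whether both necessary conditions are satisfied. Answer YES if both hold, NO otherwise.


Condition (i): r(k − 1) = 30·8 = 240; λ(v − 1) = 6·36 = 216. Match? NO.
Condition (ii): bk = 111·9 = 999; vr = 37·30 = 1110. Match? NO.
Both conditions hold? NO.

NO


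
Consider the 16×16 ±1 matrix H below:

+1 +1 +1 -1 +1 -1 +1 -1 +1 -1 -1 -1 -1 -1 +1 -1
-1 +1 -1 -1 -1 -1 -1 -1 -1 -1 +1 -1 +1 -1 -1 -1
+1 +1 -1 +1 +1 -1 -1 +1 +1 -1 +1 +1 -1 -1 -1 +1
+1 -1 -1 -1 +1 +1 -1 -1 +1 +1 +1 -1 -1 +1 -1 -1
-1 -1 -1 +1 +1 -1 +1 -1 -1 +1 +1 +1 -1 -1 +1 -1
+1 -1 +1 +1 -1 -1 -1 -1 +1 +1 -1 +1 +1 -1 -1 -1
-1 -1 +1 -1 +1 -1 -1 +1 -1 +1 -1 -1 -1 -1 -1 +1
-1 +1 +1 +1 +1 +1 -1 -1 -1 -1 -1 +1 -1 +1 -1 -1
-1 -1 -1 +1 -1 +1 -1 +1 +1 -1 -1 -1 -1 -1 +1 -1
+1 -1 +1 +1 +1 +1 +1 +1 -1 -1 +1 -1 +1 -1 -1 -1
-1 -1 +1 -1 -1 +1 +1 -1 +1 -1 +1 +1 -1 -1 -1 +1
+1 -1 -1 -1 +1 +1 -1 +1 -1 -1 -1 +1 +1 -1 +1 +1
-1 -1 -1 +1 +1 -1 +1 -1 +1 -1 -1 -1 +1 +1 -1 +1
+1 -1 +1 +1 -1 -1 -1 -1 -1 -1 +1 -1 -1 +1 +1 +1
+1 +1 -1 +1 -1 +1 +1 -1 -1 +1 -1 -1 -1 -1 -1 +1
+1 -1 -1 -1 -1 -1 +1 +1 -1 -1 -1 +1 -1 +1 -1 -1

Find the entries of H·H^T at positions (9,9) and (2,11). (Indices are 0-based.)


Row 2 of H: [1, 1, -1, 1, 1, -1, -1, 1, 1, -1, 1, 1, -1, -1, -1, 1].
Row 9 of H: [1, -1, 1, 1, 1, 1, 1, 1, -1, -1, 1, -1, 1, -1, -1, -1].
Row 11 of H: [1, -1, -1, -1, 1, 1, -1, 1, -1, -1, -1, 1, 1, -1, 1, 1].
(H·H^T)[9][9] = Σ_j H[9][j]·H[9][j] = (1)² + (-1)² + (1)² + (1)² + (1)² + (1)² + (1)² + (1)² + (-1)² + (-1)² + (1)² + (-1)² + (1)² + (-1)² + (-1)² + (-1)² = 1 + 1 + 1 + 1 + 1 + 1 + 1 + 1 + 1 + 1 + 1 + 1 + 1 + 1 + 1 + 1 = 16.
(H·H^T)[2][11] = Σ_j H[2][j]·H[11][j] = (1)·(1) + (1)·(-1) + (-1)·(-1) + (1)·(-1) + (1)·(1) + (-1)·(1) + (-1)·(-1) + (1)·(1) + (1)·(-1) + (-1)·(-1) + (1)·(-1) + (1)·(1) + (-1)·(1) + (-1)·(-1) + (-1)·(1) + (1)·(1) = 1 + -1 + 1 + -1 + 1 + -1 + 1 + 1 + -1 + 1 + -1 + 1 + -1 + 1 + -1 + 1 = 2.
Rows 2 and 11 are not orthogonal (dot product = 2 ≠ 0), so H is not a Hadamard matrix.

(9,9) entry = 16; (2,11) entry = 2.


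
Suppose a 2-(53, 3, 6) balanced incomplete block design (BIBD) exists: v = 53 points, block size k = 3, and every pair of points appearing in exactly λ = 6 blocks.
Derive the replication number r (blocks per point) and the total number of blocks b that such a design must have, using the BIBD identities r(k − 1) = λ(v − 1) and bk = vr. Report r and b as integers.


Any 2-(v, k, λ) BIBD satisfies two necessary conditions:
  (i)  Each point sits in r blocks, and counting incidences through any fixed point gives r(k − 1) = λ(v − 1), so r = λ(v − 1)/(k − 1).
  (ii) Total incidences bk = vr, so b = vr/k.
Step 1: r = λ(v − 1)/(k − 1) = 6·(53 − 1)/(3 − 1) = 6·52/2 = 312/2 = 156.
Step 2: b = vr/k = 53·156/3 = 8268/3 = 2756.
Check integrality: r = 156 ∈ Z ✓, b = 2756 ∈ Z ✓.
(These identities are necessary conditions: they determine r and b for any design with these parameters, but do not by themselves prove that one exists.)

r = 156, b = 2756.


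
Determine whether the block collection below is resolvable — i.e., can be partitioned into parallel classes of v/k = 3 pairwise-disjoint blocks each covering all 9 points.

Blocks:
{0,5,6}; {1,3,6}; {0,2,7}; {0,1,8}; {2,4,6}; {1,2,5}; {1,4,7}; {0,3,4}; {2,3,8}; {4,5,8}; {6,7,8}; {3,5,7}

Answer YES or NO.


v = 9, block size k = 3, number of blocks = 12.
For resolvability, blocks must partition into parallel classes of size v/k = 3.
Total blocks must therefore be a multiple of 3: 12 = 3·4 + 0 ⇒ divisible ✓.
Greedy packing gives 4 candidate class(es). Each should be a full parallel class (size 3, covers all 9 points).
  Class 1 (3 blocks): {0,5,6}; {1,4,7}; {2,3,8}. Points covered: [0, 1, 2, 3, 4, 5, 6, 7, 8].
  Class 2 (3 blocks): {1,3,6}; {0,2,7}; {4,5,8}. Points covered: [0, 1, 2, 3, 4, 5, 6, 7, 8].
  Class 3 (3 blocks): {0,1,8}; {2,4,6}; {3,5,7}. Points covered: [0, 1, 2, 3, 4, 5, 6, 7, 8].
  Class 4 (3 blocks): {1,2,5}; {0,3,4}; {6,7,8}. Points covered: [0, 1, 2, 3, 4, 5, 6, 7, 8].
All classes full (size 3)? YES. All classes cover every point? YES.
Resolvable? YES.

YES


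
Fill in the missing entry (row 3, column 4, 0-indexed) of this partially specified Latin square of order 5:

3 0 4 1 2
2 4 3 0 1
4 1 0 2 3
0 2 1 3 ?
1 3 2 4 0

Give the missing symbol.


Row 3 contains symbols [0, 1, 2, 3] — missing [4].
Column 4 contains symbols [0, 1, 2, 3] — missing [4].
The missing symbol must appear in both missing sets; intersection = [4].
Therefore the hidden value is 4.

Missing value = 4.


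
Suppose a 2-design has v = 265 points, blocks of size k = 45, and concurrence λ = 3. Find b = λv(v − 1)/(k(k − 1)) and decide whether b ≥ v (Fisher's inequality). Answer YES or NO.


r = λ(v − 1)/(k − 1) = 3·264/44 = 18.
b = vr/k = 265·18/45 = 106.
Fisher's inequality: b ≥ v ⇔ 106 ≥ 265? NO.

NO


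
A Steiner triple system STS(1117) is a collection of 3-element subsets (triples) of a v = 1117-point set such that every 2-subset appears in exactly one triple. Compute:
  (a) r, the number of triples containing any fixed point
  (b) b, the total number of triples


An STS(v) is a 2-(v, 3, 1) BIBD: block size k = 3, λ = 1.
Replication: r(k − 1) = λ(v − 1) ⇒ r·2 = 1117 − 1 = 1116 ⇒ r = 558.
Block count: bk = vr ⇒ b·3 = 1117·558 = 623286 ⇒ b = 207762.
(Check via b = v(v − 1)/6 = 1117·1116/6 = 1246572/6 = 207762.)

r = 558, b = 207762.


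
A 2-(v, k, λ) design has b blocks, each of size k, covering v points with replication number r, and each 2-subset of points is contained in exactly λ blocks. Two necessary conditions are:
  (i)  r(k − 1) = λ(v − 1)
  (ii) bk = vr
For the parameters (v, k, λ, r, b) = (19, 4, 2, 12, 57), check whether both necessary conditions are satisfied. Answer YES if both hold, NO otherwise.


Condition (i): r(k − 1) = 12·3 = 36; λ(v − 1) = 2·18 = 36. Match? YES.
Condition (ii): bk = 57·4 = 228; vr = 19·12 = 228. Match? YES.
Both conditions hold? YES.

YES


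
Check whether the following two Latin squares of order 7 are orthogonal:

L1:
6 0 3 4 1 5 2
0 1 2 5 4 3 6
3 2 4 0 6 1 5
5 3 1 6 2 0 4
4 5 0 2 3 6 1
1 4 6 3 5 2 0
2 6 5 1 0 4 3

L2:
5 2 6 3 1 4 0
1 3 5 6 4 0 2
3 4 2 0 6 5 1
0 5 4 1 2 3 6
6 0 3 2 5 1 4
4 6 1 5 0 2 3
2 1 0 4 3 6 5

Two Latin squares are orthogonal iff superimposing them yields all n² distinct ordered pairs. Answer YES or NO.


Form the n² = 49 superimposed pairs (L1[i][j], L2[i][j]), row by row (rows and columns indexed from 0):
row 0: (6,5) (0,2) (3,6) (4,3) (1,1) (5,4) (2,0)
row 1: (0,1) (1,3) (2,5) (5,6) (4,4) (3,0) (6,2)
row 2: (3,3) (2,4) (4,2) (0,0) (6,6) (1,5) (5,1)
row 3: (5,0) (3,5) (1,4) (6,1) (2,2) (0,3) (4,6)
row 4: (4,6) (5,0) (0,3) (2,2) (3,5) (6,1) (1,4)
row 5: (1,4) (4,6) (6,1) (3,5) (5,0) (2,2) (0,3)
row 6: (2,2) (6,1) (5,0) (1,4) (0,3) (4,6) (3,5)
Orthogonality requires all 49 pairs distinct.
But the pair (4,6) repeats: cell (3,6) has L1 = 4, L2 = 6, and cell (4,0) has L1 = 4, L2 = 6.
A repeated pair means some other pair never occurs (only 28 distinct pairs out of 49), so the squares are not orthogonal.
Conclusion: NO.

NO


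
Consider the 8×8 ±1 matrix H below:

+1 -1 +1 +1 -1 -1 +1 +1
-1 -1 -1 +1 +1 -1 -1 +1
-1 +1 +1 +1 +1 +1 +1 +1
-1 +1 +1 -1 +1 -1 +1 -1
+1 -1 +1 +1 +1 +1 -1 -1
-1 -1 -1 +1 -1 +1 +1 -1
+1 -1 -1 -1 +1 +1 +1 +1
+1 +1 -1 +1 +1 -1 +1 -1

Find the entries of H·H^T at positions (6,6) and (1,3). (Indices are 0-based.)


Row 1 of H: [-1, -1, -1, 1, 1, -1, -1, 1].
Row 3 of H: [-1, 1, 1, -1, 1, -1, 1, -1].
Row 6 of H: [1, -1, -1, -1, 1, 1, 1, 1].
(H·H^T)[6][6] = Σ_j H[6][j]·H[6][j] = (1)² + (-1)² + (-1)² + (-1)² + (1)² + (1)² + (1)² + (1)² = 1 + 1 + 1 + 1 + 1 + 1 + 1 + 1 = 8.
(H·H^T)[1][3] = Σ_j H[1][j]·H[3][j] = (-1)·(-1) + (-1)·(1) + (-1)·(1) + (1)·(-1) + (1)·(1) + (-1)·(-1) + (-1)·(1) + (1)·(-1) = 1 + -1 + -1 + -1 + 1 + 1 + -1 + -1 = -2.
Rows 1 and 3 are not orthogonal (dot product = -2 ≠ 0), so H is not a Hadamard matrix.

(6,6) entry = 8; (1,3) entry = -2.


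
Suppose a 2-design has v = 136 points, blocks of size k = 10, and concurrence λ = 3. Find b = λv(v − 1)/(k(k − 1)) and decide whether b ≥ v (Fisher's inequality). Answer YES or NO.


r = λ(v − 1)/(k − 1) = 3·135/9 = 45.
b = vr/k = 136·45/10 = 612.
Fisher's inequality: b ≥ v ⇔ 612 ≥ 136? YES.

YES


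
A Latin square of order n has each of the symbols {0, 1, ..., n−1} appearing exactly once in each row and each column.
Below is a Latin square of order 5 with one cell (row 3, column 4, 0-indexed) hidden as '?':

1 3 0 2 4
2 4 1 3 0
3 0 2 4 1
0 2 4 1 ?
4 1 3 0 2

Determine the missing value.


Row 3 contains symbols [0, 1, 2, 4] — missing [3].
Column 4 contains symbols [0, 1, 2, 4] — missing [3].
The missing symbol must appear in both missing sets; intersection = [3].
Therefore the hidden value is 3.

Missing value = 3.


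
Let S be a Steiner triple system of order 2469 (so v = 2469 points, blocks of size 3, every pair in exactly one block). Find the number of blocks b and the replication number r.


An STS(v) is a 2-(v, 3, 1) BIBD: block size k = 3, λ = 1.
Replication: r(k − 1) = λ(v − 1) ⇒ r·2 = 2469 − 1 = 2468 ⇒ r = 1234.
Block count: b = v(v − 1)/6 = 2469·2468/6 = 6093492/6 = 1015582.

r = 1234, b = 1015582.


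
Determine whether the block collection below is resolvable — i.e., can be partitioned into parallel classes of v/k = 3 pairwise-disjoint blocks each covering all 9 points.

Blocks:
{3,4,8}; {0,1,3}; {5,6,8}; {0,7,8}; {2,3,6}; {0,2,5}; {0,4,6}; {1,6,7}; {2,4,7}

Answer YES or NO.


v = 9, block size k = 3, number of blocks = 9.
For resolvability, blocks must partition into parallel classes of size v/k = 3.
Total blocks must therefore be a multiple of 3: 9 = 3·3 + 0 ⇒ divisible ✓.
Consider block {0,7,8}. The only other block(s) in the collection disjoint from it are {2,3,6} — just 1 block(s). Any parallel class containing {0,7,8} would need 2 other blocks each disjoint from it, so no parallel class of size 3 can contain {0,7,8}.
Since every block must belong to some parallel class in a resolution, the collection cannot be partitioned into parallel classes.
Resolvable? NO.

NO


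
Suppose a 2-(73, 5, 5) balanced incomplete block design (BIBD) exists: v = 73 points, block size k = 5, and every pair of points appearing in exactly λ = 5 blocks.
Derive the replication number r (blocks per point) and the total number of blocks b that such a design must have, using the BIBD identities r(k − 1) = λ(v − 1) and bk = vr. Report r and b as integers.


Any 2-(v, k, λ) BIBD satisfies two necessary conditions:
  (i)  Each point sits in r blocks, and counting incidences through any fixed point gives r(k − 1) = λ(v − 1), so r = λ(v − 1)/(k − 1).
  (ii) Total incidences bk = vr, so b = vr/k.
Step 1: r = λ(v − 1)/(k − 1) = 5·(73 − 1)/(5 − 1) = 5·72/4 = 360/4 = 90.
Step 2: b = vr/k = 73·90/5 = 6570/5 = 1314.
Check integrality: r = 90 ∈ Z ✓, b = 1314 ∈ Z ✓.
(These identities are necessary conditions: they determine r and b for any design with these parameters, but do not by themselves prove that one exists.)

r = 90, b = 1314.


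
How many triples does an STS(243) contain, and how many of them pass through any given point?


An STS(v) is a 2-(v, 3, 1) BIBD: block size k = 3, λ = 1.
Replication: r(k − 1) = λ(v − 1) ⇒ r·2 = 243 − 1 = 242 ⇒ r = 121.
Block count: b = v(v − 1)/6 = 243·242/6 = 58806/6 = 9801.

r = 121, b = 9801.


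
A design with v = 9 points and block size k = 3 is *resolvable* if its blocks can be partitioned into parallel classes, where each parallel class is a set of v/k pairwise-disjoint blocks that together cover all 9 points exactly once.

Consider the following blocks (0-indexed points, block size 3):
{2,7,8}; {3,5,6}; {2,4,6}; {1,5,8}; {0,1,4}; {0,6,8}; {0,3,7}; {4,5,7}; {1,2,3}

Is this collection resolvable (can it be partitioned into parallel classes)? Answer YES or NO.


v = 9, block size k = 3, number of blocks = 9.
For resolvability, blocks must partition into parallel classes of size v/k = 3.
Total blocks must therefore be a multiple of 3: 9 = 3·3 + 0 ⇒ divisible ✓.
Greedy packing gives 3 candidate class(es). Each should be a full parallel class (size 3, covers all 9 points).
  Class 1 (3 blocks): {2,7,8}; {3,5,6}; {0,1,4}. Points covered: [0, 1, 2, 3, 4, 5, 6, 7, 8].
  Class 2 (3 blocks): {2,4,6}; {1,5,8}; {0,3,7}. Points covered: [0, 1, 2, 3, 4, 5, 6, 7, 8].
  Class 3 (3 blocks): {0,6,8}; {4,5,7}; {1,2,3}. Points covered: [0, 1, 2, 3, 4, 5, 6, 7, 8].
All classes full (size 3)? YES. All classes cover every point? YES.
Resolvable? YES.

YES


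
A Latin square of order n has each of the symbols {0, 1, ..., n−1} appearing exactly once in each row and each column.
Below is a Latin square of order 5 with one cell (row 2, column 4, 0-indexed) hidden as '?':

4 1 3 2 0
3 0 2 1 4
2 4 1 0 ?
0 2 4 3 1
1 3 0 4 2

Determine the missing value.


Row 2 contains symbols [0, 1, 2, 4] — missing [3].
Column 4 contains symbols [0, 1, 2, 4] — missing [3].
The missing symbol must appear in both missing sets; intersection = [3].
Therefore the hidden value is 3.

Missing value = 3.


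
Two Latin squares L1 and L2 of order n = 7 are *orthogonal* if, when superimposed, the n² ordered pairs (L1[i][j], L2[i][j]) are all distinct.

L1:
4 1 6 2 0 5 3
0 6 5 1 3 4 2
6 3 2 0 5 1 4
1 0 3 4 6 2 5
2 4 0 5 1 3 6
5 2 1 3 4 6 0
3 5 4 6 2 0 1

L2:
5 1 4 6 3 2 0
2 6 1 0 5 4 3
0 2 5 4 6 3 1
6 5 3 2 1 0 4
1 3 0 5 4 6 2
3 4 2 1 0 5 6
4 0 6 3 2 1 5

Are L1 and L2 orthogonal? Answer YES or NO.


Form the n² = 49 superimposed pairs (L1[i][j], L2[i][j]), row by row (rows and columns indexed from 0):
row 0: (4,5) (1,1) (6,4) (2,6) (0,3) (5,2) (3,0)
row 1: (0,2) (6,6) (5,1) (1,0) (3,5) (4,4) (2,3)
row 2: (6,0) (3,2) (2,5) (0,4) (5,6) (1,3) (4,1)
row 3: (1,6) (0,5) (3,3) (4,2) (6,1) (2,0) (5,4)
row 4: (2,1) (4,3) (0,0) (5,5) (1,4) (3,6) (6,2)
row 5: (5,3) (2,4) (1,2) (3,1) (4,0) (6,5) (0,6)
row 6: (3,4) (5,0) (4,6) (6,3) (2,2) (0,1) (1,5)
Orthogonality requires all 49 pairs distinct.
Check by first coordinate: for each symbol s of L1, list the L2 entries in the n cells where L1 = s; they must all differ.
  L1 = 0: L2 entries (in reading order) 3, 2, 4, 5, 0, 6, 1 — all 7 distinct ✓
  L1 = 1: L2 entries (in reading order) 1, 0, 3, 6, 4, 2, 5 — all 7 distinct ✓
  L1 = 2: L2 entries (in reading order) 6, 3, 5, 0, 1, 4, 2 — all 7 distinct ✓
  L1 = 3: L2 entries (in reading order) 0, 5, 2, 3, 6, 1, 4 — all 7 distinct ✓
  L1 = 4: L2 entries (in reading order) 5, 4, 1, 2, 3, 0, 6 — all 7 distinct ✓
  L1 = 5: L2 entries (in reading order) 2, 1, 6, 4, 5, 3, 0 — all 7 distinct ✓
  L1 = 6: L2 entries (in reading order) 4, 6, 0, 1, 2, 5, 3 — all 7 distinct ✓
Every symbol of L1 meets every symbol of L2 exactly once, so all 49 pairs are distinct (49 of 49).
Conclusion: YES.

YES
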